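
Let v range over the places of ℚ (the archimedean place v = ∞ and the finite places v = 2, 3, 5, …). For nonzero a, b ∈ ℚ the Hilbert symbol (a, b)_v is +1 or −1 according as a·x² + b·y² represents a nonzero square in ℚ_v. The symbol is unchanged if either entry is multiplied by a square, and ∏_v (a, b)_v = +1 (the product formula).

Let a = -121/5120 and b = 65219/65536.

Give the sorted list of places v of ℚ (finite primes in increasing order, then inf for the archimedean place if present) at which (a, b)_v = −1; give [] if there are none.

[2, 11]

Mod squares: a ≡ -5, b ≡ 11. Check v ∈ {∞, 2, 5, 7, 11}.
v=11: a=11^2·(≡2), b=11^3·(≡3) mod 11; (2|11)=-1, (3|11)=+1; (−1)^{2·3·5}·(-1)^3·(+1)^2 = -1.
v=2: v_2(a)=-10, v_2(b)=-16; units ≡ 3, 3 (mod 8); ε·ε+αω+βω = 1·1+-10·1+-16·1 ≡ 1  ⇒  (a,b)_2 = -1.
v=∞: -5 < 0 and 11 > 0  ⇒  (a,b)_∞ = +1.
v=7: a=7^0·(≡4), b=7^2·(≡4) mod 7; (4|7)=+1, (4|7)=+1; (−1)^{0·2·3}·(+1)^2·(+1)^0 = +1.
v=5: a=5^-1·(≡1), b=5^0·(≡4) mod 5; (1|5)=+1, (4|5)=+1; (−1)^{-1·0·2}·(+1)^0·(+1)^-1 = +1.
Ram(-5, 11) = {2, 11}; no ℚ_2-point on the conic.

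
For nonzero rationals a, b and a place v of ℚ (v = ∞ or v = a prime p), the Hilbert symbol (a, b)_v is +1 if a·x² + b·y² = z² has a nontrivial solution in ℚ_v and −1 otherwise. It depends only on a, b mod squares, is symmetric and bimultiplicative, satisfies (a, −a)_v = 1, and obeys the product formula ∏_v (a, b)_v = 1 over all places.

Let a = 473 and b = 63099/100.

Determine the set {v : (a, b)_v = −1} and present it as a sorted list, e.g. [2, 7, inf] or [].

Mod squares: a ≡ 473, b ≡ 779. Check v ∈ {∞, 2, 3, 5, 11, 19, 41, 43}.
v=41: a=41^0·(≡22), b=41^1·(≡24) mod 41; (22|41)=-1, (24|41)=-1; (−1)^{0·1·20}·(-1)^1·(-1)^0 = -1.
v=5: a=5^0·(≡3), b=5^-2·(≡1) mod 5; (3|5)=-1, (1|5)=+1; (−1)^{0·-2·2}·(-1)^-2·(+1)^0 = +1.
v=11: a=11^1·(≡10), b=11^0·(≡3) mod 11; (10|11)=-1, (3|11)=+1; (−1)^{1·0·5}·(-1)^0·(+1)^1 = +1.
v=43: a=43^1·(≡11), b=43^0·(≡32) mod 43; (11|43)=+1, (32|43)=-1; (−1)^{1·0·21}·(+1)^0·(-1)^1 = -1.
v=3: a=3^0·(≡2), b=3^4·(≡2) mod 3; (2|3)=-1, (2|3)=-1; (−1)^{0·4·1}·(-1)^4·(-1)^0 = +1.
v=2: v_2(a)=0, v_2(b)=-2; units ≡ 1, 3 (mod 8); ε·ε+αω+βω = 0·1+0·1+-2·0 ≡ 0  ⇒  (a,b)_2 = +1.
v=19: a=19^0·(≡17), b=19^1·(≡3) mod 19; (17|19)=+1, (3|19)=-1; (−1)^{0·1·9}·(+1)^1·(-1)^0 = +1.
v=∞: 473 > 0 and 779 > 0  ⇒  (a,b)_∞ = +1.
(473, 779 / ℚ) ramifies at {41, 43}: a division algebra.

[41, 43]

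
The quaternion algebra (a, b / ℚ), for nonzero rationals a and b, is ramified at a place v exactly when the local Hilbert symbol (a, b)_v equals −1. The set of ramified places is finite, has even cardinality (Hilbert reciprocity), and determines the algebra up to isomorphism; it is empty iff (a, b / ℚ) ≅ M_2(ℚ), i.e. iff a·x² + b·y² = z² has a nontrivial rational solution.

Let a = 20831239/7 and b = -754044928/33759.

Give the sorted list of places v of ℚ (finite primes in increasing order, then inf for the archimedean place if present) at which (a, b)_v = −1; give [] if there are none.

(a, b) ≡ (1205113, -403) mod (ℚ^×)²; places V = {2, 3, 7, 11, 13, 17, 19, 31, 41, ∞}.
(a,b)_∞: sgn(1205113)=+, sgn(-403)=−, so +1.
(a,b)_11: α=2, u≡6; β=-2, v≡3 (mod 11); (6|11)=-1, (3|11)=+1; sign (−1)^0·-1^-2·+1^2 = +1.
(a,b)_17: α=1, u≡1; β=2, v≡3 (mod 17); (1|17)=+1, (3|17)=-1; sign (−1)^0·+1^2·-1^1 = -1.
(a,b)_41: α=1, u≡1; β=0, v≡11 (mod 41); (1|41)=+1, (11|41)=-1; sign (−1)^0·+1^0·-1^1 = -1.
(a,b)_31: α=0, u≡2; β=-1, v≡16 (mod 31); (2|31)=+1, (16|31)=+1; sign (−1)^0·+1^-1·+1^0 = +1.
(a,b)_19: α=1, u≡17; β=0, v≡15 (mod 19); (17|19)=+1, (15|19)=-1; sign (−1)^0·+1^0·-1^1 = -1.
(a,b)_3: α=0, u≡1; β=-2, v≡2 (mod 3); (1|3)=+1, (2|3)=-1; sign (−1)^0·+1^-2·-1^0 = +1.
(a,b)_2: α=0, β=12; u≡1, v≡5 (mod 8); ε(u)ε(v)=0·0, αω(v)=0·1, βω(u)=12·0; sum ≡ 0  ⇒  +1.
(a,b)_7: α=-1, u≡2; β=2, v≡6 (mod 7); (2|7)=+1, (6|7)=-1; sign (−1)^0·+1^2·-1^-1 = -1.
(a,b)_13: α=1, u≡7; β=1, v≡2 (mod 13); (7|13)=-1, (2|13)=-1; sign (−1)^0·-1^1·-1^1 = +1.
(1205113, -403 / ℚ) ramifies at {7, 17, 19, 41}: a division algebra.

[7, 17, 19, 41]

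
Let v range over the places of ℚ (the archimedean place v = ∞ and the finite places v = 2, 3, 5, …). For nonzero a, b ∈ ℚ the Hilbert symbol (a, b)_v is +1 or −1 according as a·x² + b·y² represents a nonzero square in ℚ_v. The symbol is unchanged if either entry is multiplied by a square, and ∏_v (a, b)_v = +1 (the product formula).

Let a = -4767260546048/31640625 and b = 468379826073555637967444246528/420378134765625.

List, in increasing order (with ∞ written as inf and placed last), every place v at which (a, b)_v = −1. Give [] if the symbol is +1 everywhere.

[2, 7, 13, 19]

(a, b) ≡ (-2717, 3458) mod (ℚ^×)²; places V = {2, 3, 5, 7, 11, 13, 17, 19, ∞}.
(a,b)_7: α=2, u≡3; β=3, v≡2 (mod 7); (3|7)=-1, (2|7)=+1; sign (−1)^0·-1^3·+1^2 = -1.
(a,b)_11: α=3, u≡7; β=2, v≡3 (mod 11); (7|11)=-1, (3|11)=+1; sign (−1)^0·-1^2·+1^3 = +1.
(a,b)_17: α=2, u≡5; β=2, v≡3 (mod 17); (5|17)=-1, (3|17)=-1; sign (−1)^0·-1^2·-1^2 = +1.
(a,b)_∞: sgn(-2717)=−, sgn(3458)=+, so +1.
(a,b)_19: α=1, u≡4; β=3, v≡4 (mod 19); (4|19)=+1, (4|19)=+1; sign (−1)^1·+1^3·+1^1 = -1.
(a,b)_5: α=-8, u≡2; β=-10, v≡3 (mod 5); (2|5)=-1, (3|5)=-1; sign (−1)^0·-1^-10·-1^-8 = +1.
(a,b)_2: α=10, β=29; u≡3, v≡1 (mod 8); ε(u)ε(v)=1·0, αω(v)=10·0, βω(u)=29·1; sum ≡ 1  ⇒  -1.
(a,b)_3: α=-4, u≡1; β=-16, v≡2 (mod 3); (1|3)=+1, (2|3)=-1; sign (−1)^0·+1^-16·-1^-4 = +1.
(a,b)_13: α=1, u≡3; β=9, v≡2 (mod 13); (3|13)=+1, (2|13)=-1; sign (−1)^0·+1^9·-1^1 = -1.
Ram(-2717, 3458) = {2, 7, 13, 19}; no ℚ_2-point on the conic.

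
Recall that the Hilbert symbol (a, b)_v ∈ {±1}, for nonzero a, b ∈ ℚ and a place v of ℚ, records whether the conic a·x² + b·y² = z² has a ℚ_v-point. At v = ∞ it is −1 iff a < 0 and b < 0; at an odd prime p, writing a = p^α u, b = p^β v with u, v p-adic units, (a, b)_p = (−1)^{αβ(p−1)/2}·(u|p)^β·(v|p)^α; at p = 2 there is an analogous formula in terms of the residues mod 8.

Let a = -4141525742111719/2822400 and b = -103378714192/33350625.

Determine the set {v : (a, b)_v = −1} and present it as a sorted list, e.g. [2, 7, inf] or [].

Mod squares: a ≡ -31, b ≡ -20677. Check v ∈ {∞, 2, 3, 5, 7, 11, 13, 23, 29, 31, 43}.
v=29: a=29^2·(≡3), b=29^1·(≡14) mod 29; (3|29)=-1, (14|29)=-1; (−1)^{2·1·14}·(-1)^1·(-1)^2 = -1.
v=5: a=5^-2·(≡1), b=5^-4·(≡3) mod 5; (1|5)=+1, (3|5)=-1; (−1)^{-2·-4·2}·(+1)^-4·(-1)^-2 = +1.
v=2: v_2(a)=-8, v_2(b)=4; units ≡ 1, 3 (mod 8); ε·ε+αω+βω = 0·1+-8·1+4·0 ≡ 0  ⇒  (a,b)_2 = +1.
v=∞: -31 < 0 and -20677 < 0  ⇒  (a,b)_∞ = -1.
v=11: a=11^0·(≡8), b=11^-2·(≡3) mod 11; (8|11)=-1, (3|11)=+1; (−1)^{0·-2·5}·(-1)^-2·(+1)^0 = +1.
v=13: a=13^2·(≡5), b=13^2·(≡6) mod 13; (5|13)=-1, (6|13)=-1; (−1)^{2·2·6}·(-1)^2·(-1)^2 = +1.
v=3: a=3^-2·(≡2), b=3^-2·(≡2) mod 3; (2|3)=-1, (2|3)=-1; (−1)^{-2·-2·1}·(-1)^-2·(-1)^-2 = +1.
v=31: a=31^3·(≡17), b=31^1·(≡11) mod 31; (17|31)=-1, (11|31)=-1; (−1)^{3·1·15}·(-1)^1·(-1)^3 = -1.
v=7: a=7^-2·(≡1), b=7^-2·(≡2) mod 7; (1|7)=+1, (2|7)=+1; (−1)^{-2·-2·3}·(+1)^-2·(+1)^-2 = +1.
v=23: a=23^2·(≡19), b=23^1·(≡22) mod 23; (19|23)=-1, (22|23)=-1; (−1)^{2·1·11}·(-1)^1·(-1)^2 = -1.
v=43: a=43^2·(≡28), b=43^2·(≡10) mod 43; (28|43)=-1, (10|43)=+1; (−1)^{2·2·21}·(-1)^2·(+1)^2 = +1.
Ram(-31, -20677) = {23, 29, 31, ∞}; no ℚ_23-point on the conic.

[23, 29, 31, inf]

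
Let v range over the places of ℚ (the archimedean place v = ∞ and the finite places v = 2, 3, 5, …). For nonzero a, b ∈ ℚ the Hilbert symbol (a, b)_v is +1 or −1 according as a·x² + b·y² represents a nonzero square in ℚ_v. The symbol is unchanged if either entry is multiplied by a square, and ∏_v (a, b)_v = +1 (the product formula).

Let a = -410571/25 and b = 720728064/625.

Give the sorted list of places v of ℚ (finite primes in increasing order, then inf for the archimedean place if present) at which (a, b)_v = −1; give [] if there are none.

Mod squares: a ≡ -19, b ≡ 399. Check v ∈ {∞, 2, 3, 5, 7, 19}.
v=∞: -19 < 0 and 399 > 0  ⇒  (a,b)_∞ = +1.
v=19: a=19^1·(≡18), b=19^1·(≡13) mod 19; (18|19)=-1, (13|19)=-1; (−1)^{1·1·9}·(-1)^1·(-1)^1 = -1.
v=2: v_2(a)=0, v_2(b)=12; units ≡ 5, 7 (mod 8); ε·ε+αω+βω = 0·1+0·0+12·1 ≡ 0  ⇒  (a,b)_2 = +1.
v=3: a=3^2·(≡2), b=3^3·(≡1) mod 3; (2|3)=-1, (1|3)=+1; (−1)^{2·3·1}·(-1)^3·(+1)^2 = -1.
v=7: a=7^4·(≡1), b=7^3·(≡1) mod 7; (1|7)=+1, (1|7)=+1; (−1)^{4·3·3}·(+1)^3·(+1)^4 = +1.
v=5: a=5^-2·(≡4), b=5^-4·(≡4) mod 5; (4|5)=+1, (4|5)=+1; (−1)^{-2·-4·2}·(+1)^-4·(+1)^-2 = +1.
(-19, 399 / ℚ) ramifies at {3, 19}: a division algebra.

[3, 19]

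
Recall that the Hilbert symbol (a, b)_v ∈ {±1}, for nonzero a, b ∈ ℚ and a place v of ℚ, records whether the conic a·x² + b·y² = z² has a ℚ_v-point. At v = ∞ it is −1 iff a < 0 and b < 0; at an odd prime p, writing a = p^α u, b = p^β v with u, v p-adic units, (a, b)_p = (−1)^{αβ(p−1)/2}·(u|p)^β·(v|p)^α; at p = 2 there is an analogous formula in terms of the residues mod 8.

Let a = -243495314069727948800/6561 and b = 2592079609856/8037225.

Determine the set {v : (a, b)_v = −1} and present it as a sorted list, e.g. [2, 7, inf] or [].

Mod squares: a ≡ -1062347, b ≡ 81719. Check v ∈ {∞, 2, 3, 5, 7, 11, 13, 17, 19, 23}.
v=7: a=7^0·(≡1), b=7^-2·(≡2) mod 7; (1|7)=+1, (2|7)=+1; (−1)^{0·-2·3}·(+1)^-2·(+1)^0 = +1.
v=3: a=3^-8·(≡1), b=3^-8·(≡2) mod 3; (1|3)=+1, (2|3)=-1; (−1)^{-8·-8·1}·(+1)^-8·(-1)^-8 = +1.
v=19: a=19^1·(≡6), b=19^1·(≡9) mod 19; (6|19)=+1, (9|19)=+1; (−1)^{1·1·9}·(+1)^1·(+1)^1 = -1.
v=17: a=17^3·(≡13), b=17^1·(≡15) mod 17; (13|17)=+1, (15|17)=+1; (−1)^{3·1·8}·(+1)^1·(+1)^3 = +1.
v=23: a=23^3·(≡4), b=23^1·(≡20) mod 23; (4|23)=+1, (20|23)=-1; (−1)^{3·1·11}·(+1)^1·(-1)^3 = +1.
v=∞: -1062347 < 0 and 81719 > 0  ⇒  (a,b)_∞ = +1.
v=13: a=13^1·(≡9), b=13^0·(≡9) mod 13; (9|13)=+1, (9|13)=+1; (−1)^{1·0·6}·(+1)^0·(+1)^1 = +1.
v=2: v_2(a)=12, v_2(b)=18; units ≡ 5, 7 (mod 8); ε·ε+αω+βω = 0·1+12·0+18·1 ≡ 0  ⇒  (a,b)_2 = +1.
v=11: a=11^5·(≡4), b=11^3·(≡5) mod 11; (4|11)=+1, (5|11)=+1; (−1)^{5·3·5}·(+1)^3·(+1)^5 = -1.
v=5: a=5^2·(≡3), b=5^-2·(≡4) mod 5; (3|5)=-1, (4|5)=+1; (−1)^{2·-2·2}·(-1)^-2·(+1)^2 = +1.
(-1062347, 81719 / ℚ) ramifies at {11, 19}: a division algebra.

[11, 19]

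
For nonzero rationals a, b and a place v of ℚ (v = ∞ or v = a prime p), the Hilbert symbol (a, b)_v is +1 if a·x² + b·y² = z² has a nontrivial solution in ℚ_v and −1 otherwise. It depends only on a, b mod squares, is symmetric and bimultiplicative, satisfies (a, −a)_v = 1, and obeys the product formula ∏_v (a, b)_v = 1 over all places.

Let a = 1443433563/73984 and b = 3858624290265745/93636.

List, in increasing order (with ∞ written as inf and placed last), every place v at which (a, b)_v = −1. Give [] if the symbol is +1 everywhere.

[5, 7, 19, 31]

Mod squares: a ≡ 7843, b ≡ 2947945. Check v ∈ {∞, 2, 3, 5, 7, 11, 13, 17, 19, 23, 31}.
v=7: a=7^0·(≡5), b=7^1·(≡4) mod 7; (5|7)=-1, (4|7)=+1; (−1)^{0·1·3}·(-1)^1·(+1)^0 = -1.
v=11: a=11^3·(≡3), b=11^5·(≡2) mod 11; (3|11)=+1, (2|11)=-1; (−1)^{3·5·5}·(+1)^5·(-1)^3 = +1.
v=31: a=31^1·(≡19), b=31^1·(≡20) mod 31; (19|31)=+1, (20|31)=+1; (−1)^{1·1·15}·(+1)^1·(+1)^1 = -1.
v=13: a=13^2·(≡1), b=13^3·(≡11) mod 13; (1|13)=+1, (11|13)=-1; (−1)^{2·3·6}·(+1)^3·(-1)^2 = +1.
v=5: a=5^0·(≡2), b=5^1·(≡4) mod 5; (2|5)=-1, (4|5)=+1; (−1)^{0·1·2}·(-1)^1·(+1)^0 = -1.
v=17: a=17^-2·(≡11), b=17^-2·(≡13) mod 17; (11|17)=-1, (13|17)=+1; (−1)^{-2·-2·8}·(-1)^-2·(+1)^-2 = +1.
v=3: a=3^2·(≡1), b=3^-4·(≡1) mod 3; (1|3)=+1, (1|3)=+1; (−1)^{2·-4·1}·(+1)^-4·(+1)^2 = +1.
v=∞: 7843 > 0 and 2947945 > 0  ⇒  (a,b)_∞ = +1.
v=23: a=23^1·(≡7), b=23^2·(≡2) mod 23; (7|23)=-1, (2|23)=+1; (−1)^{1·2·11}·(-1)^2·(+1)^1 = +1.
v=2: v_2(a)=-8, v_2(b)=-2; units ≡ 3, 1 (mod 8); ε·ε+αω+βω = 1·0+-8·0+-2·1 ≡ 0  ⇒  (a,b)_2 = +1.
v=19: a=19^0·(≡14), b=19^1·(≡7) mod 19; (14|19)=-1, (7|19)=+1; (−1)^{0·1·9}·(-1)^1·(+1)^0 = -1.
|Ram(7843, 2947945)| = 4, even; anisotropic at {5, 7, 19, 31}.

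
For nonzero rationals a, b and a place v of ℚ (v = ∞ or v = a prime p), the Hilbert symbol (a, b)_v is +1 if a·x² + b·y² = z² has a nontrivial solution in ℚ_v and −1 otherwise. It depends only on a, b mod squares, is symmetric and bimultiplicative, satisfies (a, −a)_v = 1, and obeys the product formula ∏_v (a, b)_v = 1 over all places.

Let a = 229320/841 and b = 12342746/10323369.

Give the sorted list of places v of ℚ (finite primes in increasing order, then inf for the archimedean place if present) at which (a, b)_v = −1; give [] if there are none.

[2, 13]

(a, b) ≡ (130, 26) mod (ℚ^×)²; places V = {2, 3, 5, 7, 13, 17, 29, 53, ∞}.
(a,b)_2: α=3, β=1; u≡1, v≡5 (mod 8); ε(u)ε(v)=0·0, αω(v)=3·1, βω(u)=1·0; sum ≡ 1  ⇒  -1.
(a,b)_53: α=0, u≡47; β=2, v≡51 (mod 53); (47|53)=+1, (51|53)=-1; sign (−1)^0·+1^2·-1^0 = +1.
(a,b)_17: α=0, u≡3; β=-2, v≡8 (mod 17); (3|17)=-1, (8|17)=+1; sign (−1)^0·-1^-2·+1^0 = +1.
(a,b)_13: α=1, u≡10; β=3, v≡7 (mod 13); (10|13)=+1, (7|13)=-1; sign (−1)^0·+1^3·-1^1 = -1.
(a,b)_3: α=2, u≡1; β=-6, v≡2 (mod 3); (1|3)=+1, (2|3)=-1; sign (−1)^0·+1^-6·-1^2 = +1.
(a,b)_29: α=-2, u≡17; β=0, v≡8 (mod 29); (17|29)=-1, (8|29)=-1; sign (−1)^0·-1^0·-1^-2 = +1.
(a,b)_7: α=2, u≡4; β=-2, v≡5 (mod 7); (4|7)=+1, (5|7)=-1; sign (−1)^0·+1^-2·-1^2 = +1.
(a,b)_5: α=1, u≡4; β=0, v≡4 (mod 5); (4|5)=+1, (4|5)=+1; sign (−1)^0·+1^0·+1^1 = +1.
(a,b)_∞: sgn(130)=+, sgn(26)=+, so +1.
|Ram(130, 26)| = 2, even; anisotropic at {2, 13}.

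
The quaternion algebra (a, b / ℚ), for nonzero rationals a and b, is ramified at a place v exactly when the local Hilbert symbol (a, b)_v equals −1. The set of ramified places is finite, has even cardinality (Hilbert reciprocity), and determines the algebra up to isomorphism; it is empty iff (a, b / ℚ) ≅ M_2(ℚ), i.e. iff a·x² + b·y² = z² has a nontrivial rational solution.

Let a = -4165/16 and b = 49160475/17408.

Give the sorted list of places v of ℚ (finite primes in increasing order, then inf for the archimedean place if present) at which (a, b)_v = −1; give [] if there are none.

[2, 5, 7, 13]

(a, b) ≡ (-85, 1547) mod (ℚ^×)²; places V = {2, 3, 5, 7, 13, 17, ∞}.
(a,b)_7: α=2, u≡3; β=5, v≡1 (mod 7); (3|7)=-1, (1|7)=+1; sign (−1)^0·-1^5·+1^2 = -1.
(a,b)_17: α=1, u≡7; β=-1, v≡7 (mod 17); (7|17)=-1, (7|17)=-1; sign (−1)^0·-1^-1·-1^1 = +1.
(a,b)_13: α=0, u≡7; β=1, v≡5 (mod 13); (7|13)=-1, (5|13)=-1; sign (−1)^0·-1^1·-1^0 = -1.
(a,b)_5: α=1, u≡2; β=2, v≡3 (mod 5); (2|5)=-1, (3|5)=-1; sign (−1)^0·-1^2·-1^1 = -1.
(a,b)_2: α=-4, β=-10; u≡3, v≡3 (mod 8); ε(u)ε(v)=1·1, αω(v)=-4·1, βω(u)=-10·1; sum ≡ 1  ⇒  -1.
(a,b)_3: α=0, u≡2; β=2, v≡2 (mod 3); (2|3)=-1, (2|3)=-1; sign (−1)^0·-1^2·-1^0 = +1.
(a,b)_∞: sgn(-85)=−, sgn(1547)=+, so +1.
(-85, 1547 / ℚ) ramifies at {2, 5, 7, 13}: a division algebra.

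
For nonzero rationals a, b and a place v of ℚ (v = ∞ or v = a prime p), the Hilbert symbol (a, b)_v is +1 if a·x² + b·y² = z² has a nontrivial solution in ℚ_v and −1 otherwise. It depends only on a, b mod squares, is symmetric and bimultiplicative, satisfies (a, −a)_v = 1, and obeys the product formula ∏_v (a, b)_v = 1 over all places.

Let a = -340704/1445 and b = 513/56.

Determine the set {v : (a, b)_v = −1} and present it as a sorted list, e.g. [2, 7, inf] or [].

[2, 3, 5, 7]

Mod squares: a ≡ -70, b ≡ 798. Check v ∈ {∞, 2, 3, 5, 7, 13, 17, 19}.
v=2: v_2(a)=5, v_2(b)=-3; units ≡ 5, 7 (mod 8); ε·ε+αω+βω = 0·1+5·0+-3·1 ≡ 1  ⇒  (a,b)_2 = -1.
v=5: a=5^-1·(≡4), b=5^0·(≡3) mod 5; (4|5)=+1, (3|5)=-1; (−1)^{-1·0·2}·(+1)^0·(-1)^-1 = -1.
v=7: a=7^1·(≡2), b=7^-1·(≡2) mod 7; (2|7)=+1, (2|7)=+1; (−1)^{1·-1·3}·(+1)^-1·(+1)^1 = -1.
v=17: a=17^-2·(≡2), b=17^0·(≡4) mod 17; (2|17)=+1, (4|17)=+1; (−1)^{-2·0·8}·(+1)^0·(+1)^-2 = +1.
v=∞: -70 < 0 and 798 > 0  ⇒  (a,b)_∞ = +1.
v=13: a=13^2·(≡6), b=13^0·(≡8) mod 13; (6|13)=-1, (8|13)=-1; (−1)^{2·0·6}·(-1)^0·(-1)^2 = +1.
v=3: a=3^2·(≡2), b=3^3·(≡2) mod 3; (2|3)=-1, (2|3)=-1; (−1)^{2·3·1}·(-1)^3·(-1)^2 = -1.
v=19: a=19^0·(≡4), b=19^1·(≡11) mod 19; (4|19)=+1, (11|19)=+1; (−1)^{0·1·9}·(+1)^1·(+1)^0 = +1.
(-70, 798 / ℚ) ramifies at {2, 3, 5, 7}: a division algebra.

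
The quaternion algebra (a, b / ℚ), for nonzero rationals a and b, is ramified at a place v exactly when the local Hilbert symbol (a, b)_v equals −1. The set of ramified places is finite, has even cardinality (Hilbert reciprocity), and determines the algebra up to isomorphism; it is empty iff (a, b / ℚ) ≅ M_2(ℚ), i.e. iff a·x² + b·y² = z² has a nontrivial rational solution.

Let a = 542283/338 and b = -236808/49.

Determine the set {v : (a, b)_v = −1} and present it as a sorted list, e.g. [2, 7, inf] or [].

[11, 13]

(a, b) ≡ (22134, -6578) mod (ℚ^×)²; places V = {2, 3, 7, 11, 13, 17, 23, 31, ∞}.
(a,b)_2: α=-1, β=3; u≡3, v≡7 (mod 8); ε(u)ε(v)=1·1, αω(v)=-1·0, βω(u)=3·1; sum ≡ 0  ⇒  +1.
(a,b)_13: α=-2, u≡7; β=1, v≡1 (mod 13); (7|13)=-1, (1|13)=+1; sign (−1)^0·-1^1·+1^-2 = -1.
(a,b)_31: α=1, u≡28; β=0, v≡19 (mod 31); (28|31)=+1, (19|31)=+1; sign (−1)^0·+1^0·+1^1 = +1.
(a,b)_17: α=1, u≡5; β=0, v≡16 (mod 17); (5|17)=-1, (16|17)=+1; sign (−1)^0·-1^0·+1^1 = +1.
(a,b)_7: α=3, u≡3; β=-2, v≡2 (mod 7); (3|7)=-1, (2|7)=+1; sign (−1)^0·-1^-2·+1^3 = +1.
(a,b)_23: α=0, u≡18; β=1, v≡18 (mod 23); (18|23)=+1, (18|23)=+1; sign (−1)^0·+1^1·+1^0 = +1.
(a,b)_3: α=1, u≡1; β=2, v≡1 (mod 3); (1|3)=+1, (1|3)=+1; sign (−1)^0·+1^2·+1^1 = +1.
(a,b)_11: α=0, u≡2; β=1, v≡2 (mod 11); (2|11)=-1, (2|11)=-1; sign (−1)^0·-1^1·-1^0 = -1.
(a,b)_∞: sgn(22134)=+, sgn(-6578)=−, so +1.
Ram(22134, -6578) = {11, 13}; no ℚ_11-point on the conic.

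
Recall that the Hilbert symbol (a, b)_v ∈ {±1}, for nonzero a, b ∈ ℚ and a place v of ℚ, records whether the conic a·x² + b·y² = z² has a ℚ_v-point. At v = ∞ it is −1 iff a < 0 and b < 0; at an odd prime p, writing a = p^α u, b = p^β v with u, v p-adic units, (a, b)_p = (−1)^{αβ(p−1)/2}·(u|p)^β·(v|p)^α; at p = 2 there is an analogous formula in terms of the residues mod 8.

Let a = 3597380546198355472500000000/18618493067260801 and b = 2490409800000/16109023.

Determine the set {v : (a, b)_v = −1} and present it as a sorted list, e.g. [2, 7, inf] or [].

[19, 31]

Mod squares: a ≡ 29, b ≡ 597835. Check v ∈ {∞, 2, 3, 5, 7, 11, 13, 17, 19, 23, 29, 31, 37, 41}.
v=13: a=13^-2·(≡9), b=13^0·(≡12) mod 13; (9|13)=+1, (12|13)=+1; (−1)^{-2·0·6}·(+1)^0·(+1)^-2 = +1.
v=29: a=29^3·(≡4), b=29^1·(≡7) mod 29; (4|29)=+1, (7|29)=+1; (−1)^{3·1·14}·(+1)^1·(+1)^3 = +1.
v=31: a=31^2·(≡26), b=31^1·(≡17) mod 31; (26|31)=-1, (17|31)=-1; (−1)^{2·1·15}·(-1)^1·(-1)^2 = -1.
v=∞: 29 > 0 and 597835 > 0  ⇒  (a,b)_∞ = +1.
v=2: v_2(a)=8, v_2(b)=6; units ≡ 5, 3 (mod 8); ε·ε+αω+βω = 0·1+8·1+6·1 ≡ 0  ⇒  (a,b)_2 = +1.
v=5: a=5^10·(≡4), b=5^5·(≡2) mod 5; (4|5)=+1, (2|5)=-1; (−1)^{10·5·2}·(+1)^5·(-1)^10 = +1.
v=19: a=19^2·(≡2), b=19^1·(≡4) mod 19; (2|19)=-1, (4|19)=+1; (−1)^{2·1·9}·(-1)^1·(+1)^2 = -1.
v=3: a=3^8·(≡2), b=3^6·(≡1) mod 3; (2|3)=-1, (1|3)=+1; (−1)^{8·6·1}·(-1)^6·(+1)^8 = +1.
v=17: a=17^-2·(≡10), b=17^0·(≡13) mod 17; (10|17)=-1, (13|17)=+1; (−1)^{-2·0·8}·(-1)^0·(+1)^-2 = +1.
v=23: a=23^2·(≡9), b=23^0·(≡5) mod 23; (9|23)=+1, (5|23)=-1; (−1)^{2·0·11}·(+1)^0·(-1)^2 = +1.
v=7: a=7^2·(≡1), b=7^-1·(≡6) mod 7; (1|7)=+1, (6|7)=-1; (−1)^{2·-1·3}·(+1)^-1·(-1)^2 = +1.
v=41: a=41^-2·(≡28), b=41^-2·(≡26) mod 41; (28|41)=-1, (26|41)=-1; (−1)^{-2·-2·20}·(-1)^-2·(-1)^-2 = +1.
v=11: a=11^-2·(≡2), b=11^0·(≡8) mod 11; (2|11)=-1, (8|11)=-1; (−1)^{-2·0·5}·(-1)^0·(-1)^-2 = +1.
v=37: a=37^-4·(≡23), b=37^-2·(≡36) mod 37; (23|37)=-1, (36|37)=+1; (−1)^{-4·-2·18}·(-1)^-2·(+1)^-4 = +1.
Ram(29, 597835) = {19, 31}; no ℚ_19-point on the conic.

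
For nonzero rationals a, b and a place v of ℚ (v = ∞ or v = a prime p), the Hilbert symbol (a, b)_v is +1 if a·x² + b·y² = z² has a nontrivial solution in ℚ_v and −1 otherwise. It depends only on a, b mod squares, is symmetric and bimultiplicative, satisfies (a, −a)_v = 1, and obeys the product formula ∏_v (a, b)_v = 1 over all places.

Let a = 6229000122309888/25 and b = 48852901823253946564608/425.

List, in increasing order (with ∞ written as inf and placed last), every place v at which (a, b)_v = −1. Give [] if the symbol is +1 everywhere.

[3, 17, 23, 37]

Mod squares: a ≡ 264957, b ≡ 2799951. Check v ∈ {∞, 2, 3, 5, 7, 11, 17, 23, 31, 37}.
v=31: a=31^1·(≡6), b=31^1·(≡8) mod 31; (6|31)=-1, (8|31)=+1; (−1)^{1·1·15}·(-1)^1·(+1)^1 = +1.
v=11: a=11^1·(≡10), b=11^1·(≡5) mod 11; (10|11)=-1, (5|11)=+1; (−1)^{1·1·5}·(-1)^1·(+1)^1 = +1.
v=37: a=37^5·(≡23), b=37^6·(≡15) mod 37; (23|37)=-1, (15|37)=-1; (−1)^{5·6·18}·(-1)^6·(-1)^5 = -1.
v=23: a=23^0·(≡11), b=23^1·(≡11) mod 23; (11|23)=-1, (11|23)=-1; (−1)^{0·1·11}·(-1)^1·(-1)^0 = -1.
v=3: a=3^1·(≡2), b=3^3·(≡2) mod 3; (2|3)=-1, (2|3)=-1; (−1)^{1·3·1}·(-1)^3·(-1)^1 = -1.
v=17: a=17^0·(≡12), b=17^-1·(≡7) mod 17; (12|17)=-1, (7|17)=-1; (−1)^{0·-1·8}·(-1)^-1·(-1)^0 = -1.
v=5: a=5^-2·(≡3), b=5^-2·(≡4) mod 5; (3|5)=-1, (4|5)=+1; (−1)^{-2·-2·2}·(-1)^-2·(+1)^-2 = +1.
v=7: a=7^3·(≡4), b=7^3·(≡5) mod 7; (4|7)=+1, (5|7)=-1; (−1)^{3·3·3}·(+1)^3·(-1)^3 = +1.
v=2: v_2(a)=8, v_2(b)=18; units ≡ 5, 7 (mod 8); ε·ε+αω+βω = 0·1+8·0+18·1 ≡ 0  ⇒  (a,b)_2 = +1.
v=∞: 264957 > 0 and 2799951 > 0  ⇒  (a,b)_∞ = +1.
(264957, 2799951 / ℚ) ramifies at {3, 17, 23, 37}: a division algebra.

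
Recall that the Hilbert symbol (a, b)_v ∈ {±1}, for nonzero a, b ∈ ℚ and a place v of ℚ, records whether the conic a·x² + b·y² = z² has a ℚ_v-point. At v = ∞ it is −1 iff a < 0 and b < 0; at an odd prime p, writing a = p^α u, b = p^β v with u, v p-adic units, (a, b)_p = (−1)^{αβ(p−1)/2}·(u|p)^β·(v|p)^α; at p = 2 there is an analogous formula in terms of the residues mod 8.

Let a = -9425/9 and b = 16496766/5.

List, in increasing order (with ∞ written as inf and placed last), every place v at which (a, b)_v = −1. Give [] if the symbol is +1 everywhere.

Mod squares: a ≡ -377, b ≡ 54230. Check v ∈ {∞, 2, 3, 5, 11, 13, 17, 29}.
v=29: a=29^1·(≡9), b=29^1·(≡27) mod 29; (9|29)=+1, (27|29)=-1; (−1)^{1·1·14}·(+1)^1·(-1)^1 = -1.
v=3: a=3^-2·(≡1), b=3^2·(≡2) mod 3; (1|3)=+1, (2|3)=-1; (−1)^{-2·2·1}·(+1)^2·(-1)^-2 = +1.
v=13: a=13^1·(≡9), b=13^2·(≡2) mod 13; (9|13)=+1, (2|13)=-1; (−1)^{1·2·6}·(+1)^2·(-1)^1 = -1.
v=11: a=11^0·(≡10), b=11^1·(≡2) mod 11; (10|11)=-1, (2|11)=-1; (−1)^{0·1·5}·(-1)^1·(-1)^0 = -1.
v=2: v_2(a)=0, v_2(b)=1; units ≡ 7, 3 (mod 8); ε·ε+αω+βω = 1·1+0·1+1·0 ≡ 1  ⇒  (a,b)_2 = -1.
v=17: a=17^0·(≡3), b=17^1·(≡11) mod 17; (3|17)=-1, (11|17)=-1; (−1)^{0·1·8}·(-1)^1·(-1)^0 = -1.
v=5: a=5^2·(≡2), b=5^-1·(≡1) mod 5; (2|5)=-1, (1|5)=+1; (−1)^{2·-1·2}·(-1)^-1·(+1)^2 = -1.
v=∞: -377 < 0 and 54230 > 0  ⇒  (a,b)_∞ = +1.
(-377, 54230 / ℚ) ramifies at {2, 5, 11, 13, 17, 29}: a division algebra.

[2, 5, 11, 13, 17, 29]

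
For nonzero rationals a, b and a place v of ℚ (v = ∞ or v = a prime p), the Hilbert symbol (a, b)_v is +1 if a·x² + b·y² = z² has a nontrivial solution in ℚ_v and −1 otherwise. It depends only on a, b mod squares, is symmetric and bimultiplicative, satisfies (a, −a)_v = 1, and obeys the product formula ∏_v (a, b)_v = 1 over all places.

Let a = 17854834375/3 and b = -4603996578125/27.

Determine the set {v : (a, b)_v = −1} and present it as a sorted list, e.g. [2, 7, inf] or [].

Mod squares: a ≡ 4845, b ≡ -6783. Check v ∈ {∞, 2, 3, 5, 7, 17, 19}.
v=17: a=17^1·(≡16), b=17^1·(≡13) mod 17; (16|17)=+1, (13|17)=+1; (−1)^{1·1·8}·(+1)^1·(+1)^1 = +1.
v=2: v_2(a)=0, v_2(b)=0; units ≡ 5, 1 (mod 8); ε·ε+αω+βω = 0·0+0·0+0·1 ≡ 0  ⇒  (a,b)_2 = +1.
v=∞: 4845 > 0 and -6783 < 0  ⇒  (a,b)_∞ = +1.
v=3: a=3^-1·(≡1), b=3^-3·(≡1) mod 3; (1|3)=+1, (1|3)=+1; (−1)^{-1·-3·1}·(+1)^-3·(+1)^-1 = -1.
v=7: a=7^2·(≡4), b=7^1·(≡2) mod 7; (4|7)=+1, (2|7)=+1; (−1)^{2·1·3}·(+1)^1·(+1)^2 = +1.
v=19: a=19^3·(≡10), b=19^5·(≡17) mod 19; (10|19)=-1, (17|19)=+1; (−1)^{3·5·9}·(-1)^5·(+1)^3 = +1.
v=5: a=5^5·(≡4), b=5^6·(≡2) mod 5; (4|5)=+1, (2|5)=-1; (−1)^{5·6·2}·(+1)^6·(-1)^5 = -1.
Ram(4845, -6783) = {3, 5}; no ℚ_3-point on the conic.

[3, 5]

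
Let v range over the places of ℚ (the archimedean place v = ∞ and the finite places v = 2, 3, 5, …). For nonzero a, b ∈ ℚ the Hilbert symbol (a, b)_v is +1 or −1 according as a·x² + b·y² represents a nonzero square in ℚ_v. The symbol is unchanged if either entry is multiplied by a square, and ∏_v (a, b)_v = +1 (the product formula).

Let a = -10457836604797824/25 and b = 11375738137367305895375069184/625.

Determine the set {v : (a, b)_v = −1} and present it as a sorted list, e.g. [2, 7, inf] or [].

(a, b) ≡ (-785726, 9614) mod (ℚ^×)²; places V = {2, 3, 5, 11, 19, 23, 29, 31, ∞}.
(a,b)_29: α=1, u≡14; β=2, v≡15 (mod 29); (14|29)=-1, (15|29)=-1; sign (−1)^0·-1^2·-1^1 = -1.
(a,b)_11: α=2, u≡4; β=3, v≡1 (mod 11); (4|11)=+1, (1|11)=+1; sign (−1)^0·+1^3·+1^2 = +1.
(a,b)_2: α=7, β=13; u≡1, v≡7 (mod 8); ε(u)ε(v)=0·1, αω(v)=7·0, βω(u)=13·0; sum ≡ 0  ⇒  +1.
(a,b)_31: α=1, u≡11; β=2, v≡7 (mod 31); (11|31)=-1, (7|31)=+1; sign (−1)^0·-1^2·+1^1 = +1.
(a,b)_23: α=3, u≡9; β=5, v≡3 (mod 23); (9|23)=+1, (3|23)=+1; sign (−1)^1·+1^5·+1^3 = -1.
(a,b)_∞: sgn(-785726)=−, sgn(9614)=+, so +1.
(a,b)_3: α=2, u≡1; β=4, v≡2 (mod 3); (1|3)=+1, (2|3)=-1; sign (−1)^0·+1^4·-1^2 = +1.
(a,b)_5: α=-2, u≡1; β=-4, v≡4 (mod 5); (1|5)=+1, (4|5)=+1; sign (−1)^0·+1^-4·+1^-2 = +1.
(a,b)_19: α=3, u≡1; β=5, v≡8 (mod 19); (1|19)=+1, (8|19)=-1; sign (−1)^1·+1^5·-1^3 = +1.
|Ram(-785726, 9614)| = 2, even; anisotropic at {23, 29}.

[23, 29]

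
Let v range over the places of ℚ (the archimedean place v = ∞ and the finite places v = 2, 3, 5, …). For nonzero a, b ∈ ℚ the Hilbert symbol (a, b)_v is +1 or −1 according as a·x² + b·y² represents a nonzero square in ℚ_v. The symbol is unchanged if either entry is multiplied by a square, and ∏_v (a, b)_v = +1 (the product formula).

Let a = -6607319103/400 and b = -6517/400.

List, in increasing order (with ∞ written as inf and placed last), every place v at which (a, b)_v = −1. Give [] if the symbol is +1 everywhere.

Mod squares: a ≡ -7, b ≡ -133. Check v ∈ {∞, 2, 3, 5, 7, 11, 19}.
v=3: a=3^2·(≡2), b=3^0·(≡2) mod 3; (2|3)=-1, (2|3)=-1; (−1)^{2·0·1}·(-1)^0·(-1)^2 = +1.
v=11: a=11^2·(≡1), b=11^0·(≡7) mod 11; (1|11)=+1, (7|11)=-1; (−1)^{2·0·5}·(+1)^0·(-1)^2 = +1.
v=∞: -7 < 0 and -133 < 0  ⇒  (a,b)_∞ = -1.
v=5: a=5^-2·(≡2), b=5^-2·(≡3) mod 5; (2|5)=-1, (3|5)=-1; (−1)^{-2·-2·2}·(-1)^-2·(-1)^-2 = +1.
v=2: v_2(a)=-4, v_2(b)=-4; units ≡ 1, 3 (mod 8); ε·ε+αω+βω = 0·1+-4·1+-4·0 ≡ 0  ⇒  (a,b)_2 = +1.
v=7: a=7^5·(≡5), b=7^3·(≡2) mod 7; (5|7)=-1, (2|7)=+1; (−1)^{5·3·3}·(-1)^3·(+1)^5 = +1.
v=19: a=19^2·(≡10), b=19^1·(≡18) mod 19; (10|19)=-1, (18|19)=-1; (−1)^{2·1·9}·(-1)^1·(-1)^2 = -1.
(-7, -133 / ℚ) ramifies at {19, ∞}: a division algebra.

[19, inf]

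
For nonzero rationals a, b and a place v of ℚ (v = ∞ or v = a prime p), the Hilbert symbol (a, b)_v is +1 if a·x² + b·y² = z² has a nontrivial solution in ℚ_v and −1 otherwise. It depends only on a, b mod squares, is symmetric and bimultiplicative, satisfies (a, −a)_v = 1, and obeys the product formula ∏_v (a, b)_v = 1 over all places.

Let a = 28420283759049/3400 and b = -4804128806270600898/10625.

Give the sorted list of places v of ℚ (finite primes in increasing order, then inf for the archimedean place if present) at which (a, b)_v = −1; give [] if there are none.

Mod squares: a ≡ 5474, b ≡ -58786. Check v ∈ {∞, 2, 3, 5, 7, 13, 17, 19, 23}.
v=7: a=7^3·(≡5), b=7^1·(≡4) mod 7; (5|7)=-1, (4|7)=+1; (−1)^{3·1·3}·(-1)^1·(+1)^3 = +1.
v=19: a=19^2·(≡14), b=19^3·(≡14) mod 19; (14|19)=-1, (14|19)=-1; (−1)^{2·3·9}·(-1)^3·(-1)^2 = -1.
v=3: a=3^10·(≡2), b=3^16·(≡2) mod 3; (2|3)=-1, (2|3)=-1; (−1)^{10·16·1}·(-1)^16·(-1)^10 = +1.
v=17: a=17^-1·(≡8), b=17^-1·(≡3) mod 17; (8|17)=+1, (3|17)=-1; (−1)^{-1·-1·8}·(+1)^-1·(-1)^-1 = -1.
v=2: v_2(a)=-3, v_2(b)=1; units ≡ 1, 7 (mod 8); ε·ε+αω+βω = 0·1+-3·0+1·0 ≡ 0  ⇒  (a,b)_2 = +1.
v=23: a=23^1·(≡6), b=23^2·(≡18) mod 23; (6|23)=+1, (18|23)=+1; (−1)^{1·2·11}·(+1)^2·(+1)^1 = +1.
v=13: a=13^2·(≡10), b=13^3·(≡11) mod 13; (10|13)=+1, (11|13)=-1; (−1)^{2·3·6}·(+1)^3·(-1)^2 = +1.
v=5: a=5^-2·(≡4), b=5^-4·(≡1) mod 5; (4|5)=+1, (1|5)=+1; (−1)^{-2·-4·2}·(+1)^-4·(+1)^-2 = +1.
v=∞: 5474 > 0 and -58786 < 0  ⇒  (a,b)_∞ = +1.
(5474, -58786 / ℚ) ramifies at {17, 19}: a division algebra.

[17, 19]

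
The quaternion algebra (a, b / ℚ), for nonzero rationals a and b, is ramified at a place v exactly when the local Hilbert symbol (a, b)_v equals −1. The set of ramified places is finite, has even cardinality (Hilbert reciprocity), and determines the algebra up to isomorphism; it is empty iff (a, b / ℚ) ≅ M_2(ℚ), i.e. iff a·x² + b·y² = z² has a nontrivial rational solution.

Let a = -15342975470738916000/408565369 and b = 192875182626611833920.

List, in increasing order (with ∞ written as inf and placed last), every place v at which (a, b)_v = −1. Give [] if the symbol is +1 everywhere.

Mod squares: a ≡ -10010, b ≡ 2145. Check v ∈ {∞, 2, 3, 5, 7, 11, 13, 17, 29, 41, 47}.
v=13: a=13^7·(≡3), b=13^7·(≡9) mod 13; (3|13)=+1, (9|13)=+1; (−1)^{7·7·6}·(+1)^7·(+1)^7 = +1.
v=5: a=5^3·(≡3), b=5^1·(≡4) mod 5; (3|5)=-1, (4|5)=+1; (−1)^{3·1·2}·(-1)^1·(+1)^3 = -1.
v=3: a=3^8·(≡1), b=3^3·(≡1) mod 3; (1|3)=+1, (1|3)=+1; (−1)^{8·3·1}·(+1)^3·(+1)^8 = +1.
v=29: a=29^-2·(≡4), b=29^0·(≡24) mod 29; (4|29)=+1, (24|29)=+1; (−1)^{-2·0·14}·(+1)^0·(+1)^-2 = +1.
v=2: v_2(a)=5, v_2(b)=6; units ≡ 3, 1 (mod 8); ε·ε+αω+βω = 1·0+5·0+6·1 ≡ 0  ⇒  (a,b)_2 = +1.
v=11: a=11^3·(≡4), b=11^5·(≡7) mod 11; (4|11)=+1, (7|11)=-1; (−1)^{3·5·5}·(+1)^5·(-1)^3 = +1.
v=17: a=17^-2·(≡3), b=17^0·(≡10) mod 17; (3|17)=-1, (10|17)=-1; (−1)^{-2·0·8}·(-1)^0·(-1)^-2 = +1.
v=47: a=47^0·(≡32), b=47^2·(≡23) mod 47; (32|47)=+1, (23|47)=-1; (−1)^{0·2·23}·(+1)^2·(-1)^0 = +1.
v=∞: -10010 < 0 and 2145 > 0  ⇒  (a,b)_∞ = +1.
v=7: a=7^1·(≡3), b=7^0·(≡5) mod 7; (3|7)=-1, (5|7)=-1; (−1)^{1·0·3}·(-1)^0·(-1)^1 = -1.
v=41: a=41^-2·(≡6), b=41^0·(≡26) mod 41; (6|41)=-1, (26|41)=-1; (−1)^{-2·0·20}·(-1)^0·(-1)^-2 = +1.
|Ram(-10010, 2145)| = 2, even; anisotropic at {5, 7}.

[5, 7]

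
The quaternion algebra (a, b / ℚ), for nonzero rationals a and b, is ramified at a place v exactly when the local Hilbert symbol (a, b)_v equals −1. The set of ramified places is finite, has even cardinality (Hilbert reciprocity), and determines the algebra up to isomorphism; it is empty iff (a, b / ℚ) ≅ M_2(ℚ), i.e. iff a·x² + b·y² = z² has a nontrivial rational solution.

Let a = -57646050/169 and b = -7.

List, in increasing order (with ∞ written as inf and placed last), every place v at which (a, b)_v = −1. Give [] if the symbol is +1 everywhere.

[3, 7, 31, inf]

Mod squares: a ≡ -47058, b ≡ -7. Check v ∈ {∞, 2, 3, 5, 7, 11, 13, 23, 31}.
v=13: a=13^-2·(≡6), b=13^0·(≡6) mod 13; (6|13)=-1, (6|13)=-1; (−1)^{-2·0·6}·(-1)^0·(-1)^-2 = +1.
v=7: a=7^2·(≡5), b=7^1·(≡6) mod 7; (5|7)=-1, (6|7)=-1; (−1)^{2·1·3}·(-1)^1·(-1)^2 = -1.
v=23: a=23^1·(≡18), b=23^0·(≡16) mod 23; (18|23)=+1, (16|23)=+1; (−1)^{1·0·11}·(+1)^0·(+1)^1 = +1.
v=5: a=5^2·(≡2), b=5^0·(≡3) mod 5; (2|5)=-1, (3|5)=-1; (−1)^{2·0·2}·(-1)^0·(-1)^2 = +1.
v=31: a=31^1·(≡10), b=31^0·(≡24) mod 31; (10|31)=+1, (24|31)=-1; (−1)^{1·0·15}·(+1)^0·(-1)^1 = -1.
v=2: v_2(a)=1, v_2(b)=0; units ≡ 7, 1 (mod 8); ε·ε+αω+βω = 1·0+1·0+0·0 ≡ 0  ⇒  (a,b)_2 = +1.
v=∞: -47058 < 0 and -7 < 0  ⇒  (a,b)_∞ = -1.
v=3: a=3^1·(≡1), b=3^0·(≡2) mod 3; (1|3)=+1, (2|3)=-1; (−1)^{1·0·1}·(+1)^0·(-1)^1 = -1.
v=11: a=11^1·(≡1), b=11^0·(≡4) mod 11; (1|11)=+1, (4|11)=+1; (−1)^{1·0·5}·(+1)^0·(+1)^1 = +1.
|Ram(-47058, -7)| = 4, even; anisotropic at {3, 7, 31, ∞}.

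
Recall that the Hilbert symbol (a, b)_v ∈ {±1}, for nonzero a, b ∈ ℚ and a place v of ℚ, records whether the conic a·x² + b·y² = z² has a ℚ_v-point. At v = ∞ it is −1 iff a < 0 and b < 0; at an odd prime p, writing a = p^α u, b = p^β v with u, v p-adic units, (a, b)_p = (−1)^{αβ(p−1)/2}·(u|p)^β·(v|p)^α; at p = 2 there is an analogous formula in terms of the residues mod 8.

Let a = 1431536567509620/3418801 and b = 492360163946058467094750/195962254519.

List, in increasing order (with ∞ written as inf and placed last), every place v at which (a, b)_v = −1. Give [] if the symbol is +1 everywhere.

[2, 5]

Mod squares: a ≡ 5, b ≡ 139810. Check v ∈ {∞, 2, 3, 5, 11, 13, 19, 31, 37, 41, 43}.
v=2: v_2(a)=2, v_2(b)=1; units ≡ 5, 1 (mod 8); ε·ε+αω+βω = 0·0+2·0+1·1 ≡ 1  ⇒  (a,b)_2 = -1.
v=37: a=37^2·(≡32), b=37^2·(≡8) mod 37; (32|37)=-1, (8|37)=-1; (−1)^{2·2·18}·(-1)^2·(-1)^2 = +1.
v=31: a=31^0·(≡8), b=31^-1·(≡23) mod 31; (8|31)=+1, (23|31)=-1; (−1)^{0·-1·15}·(+1)^-1·(-1)^0 = +1.
v=∞: 5 > 0 and 139810 > 0  ⇒  (a,b)_∞ = +1.
v=5: a=5^1·(≡4), b=5^3·(≡2) mod 5; (4|5)=+1, (2|5)=-1; (−1)^{1·3·2}·(+1)^3·(-1)^1 = -1.
v=11: a=11^2·(≡9), b=11^3·(≡3) mod 11; (9|11)=+1, (3|11)=+1; (−1)^{2·3·5}·(+1)^3·(+1)^2 = +1.
v=19: a=19^0·(≡6), b=19^2·(≡12) mod 19; (6|19)=+1, (12|19)=-1; (−1)^{0·2·9}·(+1)^2·(-1)^0 = +1.
v=41: a=41^2·(≡20), b=41^3·(≡3) mod 41; (20|41)=+1, (3|41)=-1; (−1)^{2·3·20}·(+1)^3·(-1)^2 = +1.
v=13: a=13^4·(≡6), b=13^6·(≡8) mod 13; (6|13)=-1, (8|13)=-1; (−1)^{4·6·6}·(-1)^6·(-1)^4 = +1.
v=43: a=43^-4·(≡3), b=43^-6·(≡9) mod 43; (3|43)=-1, (9|43)=+1; (−1)^{-4·-6·21}·(-1)^-6·(+1)^-4 = +1.
v=3: a=3^2·(≡2), b=3^2·(≡1) mod 3; (2|3)=-1, (1|3)=+1; (−1)^{2·2·1}·(-1)^2·(+1)^2 = +1.
(5, 139810 / ℚ) ramifies at {2, 5}: a division algebra.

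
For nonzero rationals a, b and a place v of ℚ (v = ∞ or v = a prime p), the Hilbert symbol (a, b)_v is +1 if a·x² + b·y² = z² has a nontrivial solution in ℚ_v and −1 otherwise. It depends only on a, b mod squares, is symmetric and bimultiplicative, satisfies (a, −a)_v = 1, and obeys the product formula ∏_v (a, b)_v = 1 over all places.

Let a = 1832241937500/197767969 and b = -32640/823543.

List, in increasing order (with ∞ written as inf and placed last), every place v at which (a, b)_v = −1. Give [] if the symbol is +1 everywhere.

[2, 3, 13, 17]

(a, b) ≡ (39, -3570) mod (ℚ^×)²; places V = {2, 3, 5, 7, 13, 17, 41, ∞}.
(a,b)_2: α=2, β=7; u≡7, v≡7 (mod 8); ε(u)ε(v)=1·1, αω(v)=2·0, βω(u)=7·0; sum ≡ 1  ⇒  -1.
(a,b)_41: α=-2, u≡8; β=0, v≡7 (mod 41); (8|41)=+1, (7|41)=-1; sign (−1)^0·+1^0·-1^-2 = +1.
(a,b)_5: α=6, u≡1; β=1, v≡4 (mod 5); (1|5)=+1, (4|5)=+1; sign (−1)^0·+1^1·+1^6 = +1.
(a,b)_3: α=3, u≡1; β=1, v≡1 (mod 3); (1|3)=+1, (1|3)=+1; sign (−1)^1·+1^1·+1^3 = -1.
(a,b)_13: α=1, u≡9; β=0, v≡7 (mod 13); (9|13)=+1, (7|13)=-1; sign (−1)^0·+1^0·-1^1 = -1.
(a,b)_17: α=4, u≡14; β=1, v≡10 (mod 17); (14|17)=-1, (10|17)=-1; sign (−1)^0·-1^1·-1^4 = -1.
(a,b)_7: α=-6, u≡2; β=-7, v≡1 (mod 7); (2|7)=+1, (1|7)=+1; sign (−1)^0·+1^-7·+1^-6 = +1.
(a,b)_∞: sgn(39)=+, sgn(-3570)=−, so +1.
(39, -3570 / ℚ) ramifies at {2, 3, 13, 17}: a division algebra.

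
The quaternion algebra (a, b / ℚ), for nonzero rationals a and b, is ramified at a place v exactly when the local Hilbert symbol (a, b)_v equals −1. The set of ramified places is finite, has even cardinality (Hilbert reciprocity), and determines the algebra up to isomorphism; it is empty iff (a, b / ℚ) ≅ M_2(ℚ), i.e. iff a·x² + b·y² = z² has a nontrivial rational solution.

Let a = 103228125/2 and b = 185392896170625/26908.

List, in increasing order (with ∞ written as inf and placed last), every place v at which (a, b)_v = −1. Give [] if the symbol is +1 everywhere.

[7, 11]

(a, b) ≡ (2730, 231) mod (ℚ^×)²; places V = {2, 3, 5, 7, 11, 13, 17, 31, ∞}.
(a,b)_11: α=2, u≡10; β=3, v≡2 (mod 11); (10|11)=-1, (2|11)=-1; sign (−1)^0·-1^3·-1^2 = -1.
(a,b)_17: α=0, u≡14; β=2, v≡10 (mod 17); (14|17)=-1, (10|17)=-1; sign (−1)^0·-1^2·-1^0 = +1.
(a,b)_3: α=1, u≡1; β=3, v≡2 (mod 3); (1|3)=+1, (2|3)=-1; sign (−1)^1·+1^3·-1^1 = +1.
(a,b)_∞: sgn(2730)=+, sgn(231)=+, so +1.
(a,b)_2: α=-1, β=-2; u≡5, v≡7 (mod 8); ε(u)ε(v)=0·1, αω(v)=-1·0, βω(u)=-2·1; sum ≡ 0  ⇒  +1.
(a,b)_13: α=1, u≡2; β=4, v≡12 (mod 13); (2|13)=-1, (12|13)=+1; sign (−1)^0·-1^4·+1^1 = +1.
(a,b)_5: α=5, u≡4; β=4, v≡1 (mod 5); (4|5)=+1, (1|5)=+1; sign (−1)^0·+1^4·+1^5 = +1.
(a,b)_7: α=1, u≡5; β=-1, v≡3 (mod 7); (5|7)=-1, (3|7)=-1; sign (−1)^1·-1^-1·-1^1 = -1.
(a,b)_31: α=0, u≡8; β=-2, v≡10 (mod 31); (8|31)=+1, (10|31)=+1; sign (−1)^0·+1^-2·+1^0 = +1.
|Ram(2730, 231)| = 2, even; anisotropic at {7, 11}.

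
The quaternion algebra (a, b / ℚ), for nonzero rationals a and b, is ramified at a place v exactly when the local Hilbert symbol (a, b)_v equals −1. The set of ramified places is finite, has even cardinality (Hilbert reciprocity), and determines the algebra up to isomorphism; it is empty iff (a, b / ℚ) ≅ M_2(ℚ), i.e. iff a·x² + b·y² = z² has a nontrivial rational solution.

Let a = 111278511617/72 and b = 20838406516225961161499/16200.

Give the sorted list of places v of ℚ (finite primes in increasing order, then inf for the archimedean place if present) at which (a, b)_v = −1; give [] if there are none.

(a, b) ≡ (16354, 13702) mod (ℚ^×)²; places V = {2, 3, 5, 7, 11, 13, 17, 31, 37, ∞}.
(a,b)_17: α=3, u≡3; β=1, v≡10 (mod 17); (3|17)=-1, (10|17)=-1; sign (−1)^0·-1^1·-1^3 = +1.
(a,b)_11: α=0, u≡7; β=2, v≡10 (mod 11); (7|11)=-1, (10|11)=-1; sign (−1)^0·-1^2·-1^0 = +1.
(a,b)_3: α=-2, u≡1; β=-4, v≡1 (mod 3); (1|3)=+1, (1|3)=+1; sign (−1)^0·+1^-4·+1^-2 = +1.
(a,b)_37: α=1, u≡5; β=2, v≡16 (mod 37); (5|37)=-1, (16|37)=+1; sign (−1)^0·-1^2·+1^1 = +1.
(a,b)_5: α=0, u≡1; β=-2, v≡3 (mod 5); (1|5)=+1, (3|5)=-1; sign (−1)^0·+1^-2·-1^0 = +1.
(a,b)_13: α=1, u≡12; β=3, v≡9 (mod 13); (12|13)=+1, (9|13)=+1; sign (−1)^0·+1^3·+1^1 = +1.
(a,b)_2: α=-3, β=-3; u≡1, v≡3 (mod 8); ε(u)ε(v)=0·1, αω(v)=-3·1, βω(u)=-3·0; sum ≡ 1  ⇒  -1.
(a,b)_31: α=2, u≡29; β=5, v≡20 (mod 31); (29|31)=-1, (20|31)=+1; sign (−1)^0·-1^5·+1^2 = -1.
(a,b)_7: α=2, u≡2; β=6, v≡3 (mod 7); (2|7)=+1, (3|7)=-1; sign (−1)^0·+1^6·-1^2 = +1.
(a,b)_∞: sgn(16354)=+, sgn(13702)=+, so +1.
Ram(16354, 13702) = {2, 31}; no ℚ_2-point on the conic.

[2, 31]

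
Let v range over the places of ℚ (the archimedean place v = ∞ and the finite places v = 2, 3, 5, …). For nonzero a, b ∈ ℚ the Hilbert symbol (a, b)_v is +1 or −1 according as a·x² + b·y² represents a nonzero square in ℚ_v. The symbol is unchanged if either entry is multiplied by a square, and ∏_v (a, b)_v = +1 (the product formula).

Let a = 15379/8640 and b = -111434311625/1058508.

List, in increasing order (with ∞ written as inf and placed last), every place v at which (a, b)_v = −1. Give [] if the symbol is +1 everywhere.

Mod squares: a ≡ 1365, b ≡ -195. Check v ∈ {∞, 2, 3, 5, 7, 11, 13}.
v=2: v_2(a)=-6, v_2(b)=-2; units ≡ 5, 5 (mod 8); ε·ε+αω+βω = 0·0+-6·1+-2·1 ≡ 0  ⇒  (a,b)_2 = +1.
v=11: a=11^0·(≡9), b=11^-2·(≡4) mod 11; (9|11)=+1, (4|11)=+1; (−1)^{0·-2·5}·(+1)^-2·(+1)^0 = +1.
v=13: a=13^3·(≡9), b=13^5·(≡5) mod 13; (9|13)=+1, (5|13)=-1; (−1)^{3·5·6}·(+1)^5·(-1)^3 = -1.
v=∞: 1365 > 0 and -195 < 0  ⇒  (a,b)_∞ = +1.
v=5: a=5^-1·(≡3), b=5^3·(≡4) mod 5; (3|5)=-1, (4|5)=+1; (−1)^{-1·3·2}·(-1)^3·(+1)^-1 = -1.
v=3: a=3^-3·(≡2), b=3^-7·(≡1) mod 3; (2|3)=-1, (1|3)=+1; (−1)^{-3·-7·1}·(-1)^-7·(+1)^-3 = +1.
v=7: a=7^1·(≡3), b=7^4·(≡2) mod 7; (3|7)=-1, (2|7)=+1; (−1)^{1·4·3}·(-1)^4·(+1)^1 = +1.
(1365, -195 / ℚ) ramifies at {5, 13}: a division algebra.

[5, 13]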